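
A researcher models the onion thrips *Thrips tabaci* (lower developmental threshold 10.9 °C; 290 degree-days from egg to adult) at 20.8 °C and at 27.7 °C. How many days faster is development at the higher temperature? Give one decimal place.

12.0 days

At 20.8 °C: 290 / (20.8 − 10.9) = 290 / 9.9 = 29.293 d.
At 27.7 °C: 290 / (27.7 − 10.9) = 290 / 16.8 = 17.262 d.
Difference = |29.293 − 17.262| = 12.031 ≈ 12.0 days.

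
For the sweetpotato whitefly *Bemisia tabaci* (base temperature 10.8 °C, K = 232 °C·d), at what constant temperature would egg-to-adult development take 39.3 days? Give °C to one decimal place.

Required daily accumulation = 232 / 39.3 = 5.903 DD/day.
T = T_base + 5.903 = 10.8 + 5.903 = 16.703 ≈ 16.7 °C.

16.7 °C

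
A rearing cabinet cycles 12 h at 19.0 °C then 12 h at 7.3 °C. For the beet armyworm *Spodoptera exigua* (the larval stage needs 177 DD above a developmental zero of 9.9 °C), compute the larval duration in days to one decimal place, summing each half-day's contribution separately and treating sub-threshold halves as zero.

38.9 days

Day half: max(0, 19.0 − 9.9) × 0.5 = 9.1 × 0.5 = 4.55 DD.
Night half: max(0, 7.3 − 9.9) × 0.5 = 0.0 × 0.5 = 0.00 DD.
Per 24 h: 4.55 DD/day.
Duration = 177 / 4.55 = 38.901 ≈ 38.9 days.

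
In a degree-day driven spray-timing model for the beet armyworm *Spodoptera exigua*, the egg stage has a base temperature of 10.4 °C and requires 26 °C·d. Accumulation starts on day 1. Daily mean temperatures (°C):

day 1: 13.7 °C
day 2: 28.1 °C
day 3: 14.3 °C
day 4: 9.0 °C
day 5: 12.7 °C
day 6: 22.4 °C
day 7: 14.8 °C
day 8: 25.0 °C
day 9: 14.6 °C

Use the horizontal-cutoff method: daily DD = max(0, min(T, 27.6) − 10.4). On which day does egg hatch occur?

day 5

Daily DD above 10.4 °C (capped at 17.2): 3.3, 17.2, 3.9, 0.0, 2.3, 12.0, 4.4, 14.6, 4.2.
Cumulative: 3.3, 20.5, 24.4, 24.4, 26.7, 38.7, 43.1, 57.7, 61.9.
The total first reaches 26 DD on day 5.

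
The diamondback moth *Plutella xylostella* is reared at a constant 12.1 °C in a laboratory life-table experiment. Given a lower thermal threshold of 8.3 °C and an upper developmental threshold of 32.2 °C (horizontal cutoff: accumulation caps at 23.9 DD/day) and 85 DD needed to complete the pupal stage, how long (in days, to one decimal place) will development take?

Daily accumulation = 12.1 − 8.3 = 3.8 DD/day.
Duration = 85 / 3.8 = 22.368 ≈ 22.4 days.

22.4 days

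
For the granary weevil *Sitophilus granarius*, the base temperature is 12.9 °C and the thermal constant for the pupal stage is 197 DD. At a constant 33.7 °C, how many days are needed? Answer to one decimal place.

9.5 days

Daily accumulation = 33.7 − 12.9 = 20.8 DD/day.
Duration = 197 / 20.8 = 9.471 ≈ 9.5 days.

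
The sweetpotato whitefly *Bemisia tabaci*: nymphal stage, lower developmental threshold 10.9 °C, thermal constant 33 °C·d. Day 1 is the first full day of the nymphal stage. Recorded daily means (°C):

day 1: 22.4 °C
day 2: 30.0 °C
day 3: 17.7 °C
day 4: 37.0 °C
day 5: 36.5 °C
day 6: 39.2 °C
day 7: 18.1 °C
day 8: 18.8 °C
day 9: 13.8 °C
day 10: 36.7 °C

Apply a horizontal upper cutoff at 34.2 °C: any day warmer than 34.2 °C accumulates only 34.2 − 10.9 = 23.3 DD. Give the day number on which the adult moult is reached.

day 3

Daily DD above 10.9 °C (capped at 23.3): 11.5, 19.1, 6.8, 23.3, 23.3, 23.3, 7.2, 7.9, 2.9, 23.3.
Cumulative: 11.5, 30.6, 37.4, 60.7, 84.0, 107.3, 114.5, 122.4, 125.3, 148.6.
The total first reaches 33 DD on day 3.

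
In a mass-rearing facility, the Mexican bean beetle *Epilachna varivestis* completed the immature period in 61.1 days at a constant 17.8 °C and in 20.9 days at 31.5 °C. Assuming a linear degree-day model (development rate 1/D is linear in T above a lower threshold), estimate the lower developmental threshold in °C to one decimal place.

Linear rate model ⇒ the product D·(T − T_b) is constant across temperatures.
61.1·(17.8 − T_b) = 20.9·(31.5 − T_b)
T_b = (61.1·17.8 − 20.9·31.5) / (61.1 − 20.9) = 429.23 / 40.2 = 10.677 °C ≈ 10.7 °C.

10.7 °C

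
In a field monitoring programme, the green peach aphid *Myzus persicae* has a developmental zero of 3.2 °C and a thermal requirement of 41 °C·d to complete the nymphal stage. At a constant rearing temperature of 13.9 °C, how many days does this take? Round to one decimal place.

3.8 days

Daily accumulation = 13.9 − 3.2 = 10.7 DD/day.
Duration = 41 / 10.7 = 3.832 ≈ 3.8 days.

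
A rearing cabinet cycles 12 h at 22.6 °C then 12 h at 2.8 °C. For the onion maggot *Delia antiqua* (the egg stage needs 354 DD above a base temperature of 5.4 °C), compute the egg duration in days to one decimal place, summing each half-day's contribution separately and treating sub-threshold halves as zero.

Day half: max(0, 22.6 − 5.4) × 0.5 = 17.2 × 0.5 = 8.60 DD.
Night half: max(0, 2.8 − 5.4) × 0.5 = 0.0 × 0.5 = 0.00 DD.
Per 24 h: 8.60 DD/day.
Duration = 354 / 8.60 = 41.163 ≈ 41.2 days.

41.2 days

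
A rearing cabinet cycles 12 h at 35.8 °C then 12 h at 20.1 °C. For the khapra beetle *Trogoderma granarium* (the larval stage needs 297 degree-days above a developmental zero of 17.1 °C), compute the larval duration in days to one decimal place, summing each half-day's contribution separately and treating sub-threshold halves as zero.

Day half: max(0, 35.8 − 17.1) × 0.5 = 18.7 × 0.5 = 9.35 DD.
Night half: max(0, 20.1 − 17.1) × 0.5 = 3.0 × 0.5 = 1.50 DD.
Per 24 h: 10.85 DD/day.
Duration = 297 / 10.85 = 27.373 ≈ 27.4 days.

27.4 days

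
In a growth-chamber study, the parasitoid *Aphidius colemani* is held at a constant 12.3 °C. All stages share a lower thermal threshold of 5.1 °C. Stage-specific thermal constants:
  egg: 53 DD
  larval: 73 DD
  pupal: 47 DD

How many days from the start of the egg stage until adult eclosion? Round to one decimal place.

24.0 days

Daily accumulation at 12.3 °C = 12.3 − 5.1 = 7.2 DD/day.
Total K = 53 + 73 + 47 = 173 DD.
Total duration = 173 / 7.2 = 24.028 ≈ 24.0 days.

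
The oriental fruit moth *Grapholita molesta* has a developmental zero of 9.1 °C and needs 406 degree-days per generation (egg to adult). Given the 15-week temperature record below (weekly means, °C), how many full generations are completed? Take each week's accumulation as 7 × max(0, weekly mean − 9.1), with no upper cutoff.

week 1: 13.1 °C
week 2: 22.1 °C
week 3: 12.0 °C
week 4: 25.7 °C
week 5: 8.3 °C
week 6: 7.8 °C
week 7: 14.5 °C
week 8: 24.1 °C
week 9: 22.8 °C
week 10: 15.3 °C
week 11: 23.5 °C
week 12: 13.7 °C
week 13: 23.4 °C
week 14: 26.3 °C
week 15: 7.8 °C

Weekly DD (7 × max(0, T̄ − 9.1)): 28.0, 91.0, 20.3, 116.2, 0.0, 0.0, 37.8, 105.0, 95.9, 43.4, 100.8, 32.2, 100.1, 120.4, 0.0.
Season total = 891.1 DD.
Complete generations = ⌊891.1 / 406⌋ = 2.

2 generations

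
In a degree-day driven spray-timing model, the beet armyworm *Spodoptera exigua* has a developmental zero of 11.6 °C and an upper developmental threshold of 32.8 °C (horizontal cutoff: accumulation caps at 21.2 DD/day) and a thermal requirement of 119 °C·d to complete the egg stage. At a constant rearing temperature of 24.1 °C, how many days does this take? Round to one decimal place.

Daily accumulation = 24.1 − 11.6 = 12.5 DD/day.
Duration = 119 / 12.5 = 9.520 ≈ 9.5 days.

9.5 days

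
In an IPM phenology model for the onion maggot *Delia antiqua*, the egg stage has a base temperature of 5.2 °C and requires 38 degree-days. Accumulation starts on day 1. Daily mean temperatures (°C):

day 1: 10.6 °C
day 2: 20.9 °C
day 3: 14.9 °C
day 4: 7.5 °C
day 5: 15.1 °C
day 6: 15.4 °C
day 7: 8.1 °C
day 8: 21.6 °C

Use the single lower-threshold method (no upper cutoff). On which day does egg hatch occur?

Daily DD above 5.2 °C: 5.4, 15.7, 9.7, 2.3, 9.9, 10.2, 2.9, 16.4.
Cumulative: 5.4, 21.1, 30.8, 33.1, 43.0, 53.2, 56.1, 72.5.
The total first reaches 38 DD on day 5.

day 5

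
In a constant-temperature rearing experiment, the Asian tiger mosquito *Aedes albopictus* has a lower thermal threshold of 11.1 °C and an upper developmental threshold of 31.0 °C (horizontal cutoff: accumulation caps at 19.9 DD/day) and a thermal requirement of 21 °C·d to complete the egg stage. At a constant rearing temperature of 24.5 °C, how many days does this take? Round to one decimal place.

1.6 days

Daily accumulation = 24.5 − 11.1 = 13.4 DD/day.
Duration = 21 / 13.4 = 1.567 ≈ 1.6 days.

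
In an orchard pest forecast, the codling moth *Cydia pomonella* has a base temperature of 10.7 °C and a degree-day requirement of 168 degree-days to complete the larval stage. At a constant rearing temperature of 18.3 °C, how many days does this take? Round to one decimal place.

Daily accumulation = 18.3 − 10.7 = 7.6 DD/day.
Duration = 168 / 7.6 = 22.105 ≈ 22.1 days.

22.1 days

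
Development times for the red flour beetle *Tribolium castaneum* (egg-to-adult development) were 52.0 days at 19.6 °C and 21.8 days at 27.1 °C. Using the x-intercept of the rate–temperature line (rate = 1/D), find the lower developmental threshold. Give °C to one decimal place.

14.2 °C

Linear rate model ⇒ the product D·(T − T_b) is constant across temperatures.
52.0·(19.6 − T_b) = 21.8·(27.1 − T_b)
T_b = (52.0·19.6 − 21.8·27.1) / (52.0 − 21.8) = 428.42 / 30.2 = 14.186 °C ≈ 14.2 °C.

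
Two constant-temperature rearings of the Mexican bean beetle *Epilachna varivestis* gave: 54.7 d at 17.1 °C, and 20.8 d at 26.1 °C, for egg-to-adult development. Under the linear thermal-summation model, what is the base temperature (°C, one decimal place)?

Equal thermal constants: D₁(T₁ − T_b) = D₂(T₂ − T_b).
54.7·(17.1 − T_b) = 20.8·(26.1 − T_b)
T_b = (54.7·17.1 − 20.8·26.1) / (54.7 − 20.8) = 392.49 / 33.9 = 11.578 °C ≈ 11.6 °C.

11.6 °C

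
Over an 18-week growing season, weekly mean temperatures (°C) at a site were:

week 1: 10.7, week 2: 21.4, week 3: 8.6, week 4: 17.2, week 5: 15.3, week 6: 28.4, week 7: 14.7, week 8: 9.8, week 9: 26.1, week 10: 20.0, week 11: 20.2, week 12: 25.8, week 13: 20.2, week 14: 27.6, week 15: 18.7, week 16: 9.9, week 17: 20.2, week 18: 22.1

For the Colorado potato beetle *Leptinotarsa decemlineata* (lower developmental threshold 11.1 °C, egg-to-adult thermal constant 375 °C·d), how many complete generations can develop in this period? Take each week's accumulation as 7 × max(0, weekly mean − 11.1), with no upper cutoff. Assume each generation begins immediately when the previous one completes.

Weekly DD (7 × max(0, T̄ − 11.1)): 0.0, 72.1, 0.0, 42.7, 29.4, 121.1, 25.2, 0.0, 105.0, 62.3, 63.7, 102.9, 63.7, 115.5, 53.2, 0.0, 63.7, 77.0.
Season total = 997.5 DD.
Complete generations = ⌊997.5 / 375⌋ = 2.

2 generations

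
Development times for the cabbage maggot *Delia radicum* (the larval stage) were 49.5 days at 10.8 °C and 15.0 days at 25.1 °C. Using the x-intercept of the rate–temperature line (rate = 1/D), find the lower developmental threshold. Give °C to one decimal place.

Under the model K = D·(T − T_b), so D₁·(T₁ − T_b) = D₂·(T₂ − T_b).
49.5·(10.8 − T_b) = 15.0·(25.1 − T_b)
T_b = (49.5·10.8 − 15.0·25.1) / (49.5 − 15.0) = 158.10 / 34.5 = 4.583 °C ≈ 4.6 °C.

4.6 °C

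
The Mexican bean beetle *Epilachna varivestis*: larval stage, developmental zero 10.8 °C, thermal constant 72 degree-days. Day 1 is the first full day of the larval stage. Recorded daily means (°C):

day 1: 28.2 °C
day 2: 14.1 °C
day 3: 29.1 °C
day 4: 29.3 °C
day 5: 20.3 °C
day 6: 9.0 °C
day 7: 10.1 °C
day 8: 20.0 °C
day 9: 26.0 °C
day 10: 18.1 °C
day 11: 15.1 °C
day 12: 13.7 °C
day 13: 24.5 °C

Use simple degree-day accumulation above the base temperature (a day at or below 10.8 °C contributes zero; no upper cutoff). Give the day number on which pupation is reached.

Daily DD above 10.8 °C: 17.4, 3.3, 18.3, 18.5, 9.5, 0.0, 0.0, 9.2, 15.2, 7.3, 4.3, 2.9, 13.7.
Cumulative: 17.4, 20.7, 39.0, 57.5, 67.0, 67.0, 67.0, 76.2, 91.4, 98.7, 103.0, 105.9, 119.6.
The total first reaches 72 DD on day 8.

day 8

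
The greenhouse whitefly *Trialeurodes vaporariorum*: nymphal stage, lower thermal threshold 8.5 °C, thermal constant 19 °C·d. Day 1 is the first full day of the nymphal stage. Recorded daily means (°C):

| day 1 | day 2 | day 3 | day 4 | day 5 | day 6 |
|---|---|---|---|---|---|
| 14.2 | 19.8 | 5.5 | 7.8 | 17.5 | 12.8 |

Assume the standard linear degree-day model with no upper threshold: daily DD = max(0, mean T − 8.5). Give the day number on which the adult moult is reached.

day 5

Daily DD above 8.5 °C: 5.7, 11.3, 0.0, 0.0, 9.0, 4.3.
Cumulative: 5.7, 17.0, 17.0, 17.0, 26.0, 30.3.
The total first reaches 19 DD on day 5.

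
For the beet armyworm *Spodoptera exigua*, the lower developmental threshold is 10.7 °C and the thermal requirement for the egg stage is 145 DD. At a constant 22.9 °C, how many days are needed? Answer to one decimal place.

Daily accumulation = 22.9 − 10.7 = 12.2 DD/day.
Duration = 145 / 12.2 = 11.885 ≈ 11.9 days.

11.9 days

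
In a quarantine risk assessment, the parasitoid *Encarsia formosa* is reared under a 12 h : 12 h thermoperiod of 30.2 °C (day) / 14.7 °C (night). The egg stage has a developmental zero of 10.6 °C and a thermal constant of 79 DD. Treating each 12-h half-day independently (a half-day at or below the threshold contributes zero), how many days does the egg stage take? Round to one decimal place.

Day half: max(0, 30.2 − 10.6) × 0.5 = 19.6 × 0.5 = 9.80 DD.
Night half: max(0, 14.7 − 10.6) × 0.5 = 4.1 × 0.5 = 2.05 DD.
Per 24 h: 11.85 DD/day.
Duration = 79 / 11.85 = 6.667 ≈ 6.7 days.

6.7 days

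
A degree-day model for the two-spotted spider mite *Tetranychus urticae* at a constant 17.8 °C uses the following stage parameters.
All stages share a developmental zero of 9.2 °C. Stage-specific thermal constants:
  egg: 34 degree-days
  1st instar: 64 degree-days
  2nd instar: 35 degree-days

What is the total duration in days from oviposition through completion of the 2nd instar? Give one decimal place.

15.5 days

Daily accumulation at 17.8 °C = 17.8 − 9.2 = 8.6 DD/day.
Total K = 34 + 64 + 35 = 133 DD.
Total duration = 133 / 8.6 = 15.465 ≈ 15.5 days.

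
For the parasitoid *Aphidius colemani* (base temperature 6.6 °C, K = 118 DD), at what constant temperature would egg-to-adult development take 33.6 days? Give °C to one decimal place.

10.1 °C

Required daily accumulation = 118 / 33.6 = 3.512 DD/day.
T = T_base + 3.512 = 6.6 + 3.512 = 10.112 ≈ 10.1 °C.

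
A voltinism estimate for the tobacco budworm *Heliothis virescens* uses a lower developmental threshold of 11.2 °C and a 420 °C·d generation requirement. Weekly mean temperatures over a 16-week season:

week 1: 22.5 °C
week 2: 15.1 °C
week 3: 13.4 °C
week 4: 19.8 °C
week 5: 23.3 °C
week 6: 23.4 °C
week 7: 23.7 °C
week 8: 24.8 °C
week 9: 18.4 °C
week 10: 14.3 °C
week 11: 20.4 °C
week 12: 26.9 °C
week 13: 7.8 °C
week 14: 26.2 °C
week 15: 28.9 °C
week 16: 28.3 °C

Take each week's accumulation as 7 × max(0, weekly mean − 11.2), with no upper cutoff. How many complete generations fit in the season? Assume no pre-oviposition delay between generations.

Weekly DD (7 × max(0, T̄ − 11.2)): 79.1, 27.3, 15.4, 60.2, 84.7, 85.4, 87.5, 95.2, 50.4, 21.7, 64.4, 109.9, 0.0, 105.0, 123.9, 119.7.
Season total = 1129.8 DD.
Complete generations = ⌊1129.8 / 420⌋ = 2.

2 generations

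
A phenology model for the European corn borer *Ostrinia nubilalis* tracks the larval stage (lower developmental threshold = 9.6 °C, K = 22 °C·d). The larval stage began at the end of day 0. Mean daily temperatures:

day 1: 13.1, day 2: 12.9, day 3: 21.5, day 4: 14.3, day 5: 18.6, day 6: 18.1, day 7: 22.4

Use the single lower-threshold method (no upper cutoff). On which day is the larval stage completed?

day 4

Daily DD above 9.6 °C: 3.5, 3.3, 11.9, 4.7, 9.0, 8.5, 12.8.
Cumulative: 3.5, 6.8, 18.7, 23.4, 32.4, 40.9, 53.7.
The total first reaches 22 DD on day 4.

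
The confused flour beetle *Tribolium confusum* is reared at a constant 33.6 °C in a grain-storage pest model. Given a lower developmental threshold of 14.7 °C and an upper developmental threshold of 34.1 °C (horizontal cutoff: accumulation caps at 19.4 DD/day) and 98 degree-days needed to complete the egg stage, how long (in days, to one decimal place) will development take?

Daily accumulation = 33.6 − 14.7 = 18.9 DD/day.
Duration = 98 / 18.9 = 5.185 ≈ 5.2 days.

5.2 days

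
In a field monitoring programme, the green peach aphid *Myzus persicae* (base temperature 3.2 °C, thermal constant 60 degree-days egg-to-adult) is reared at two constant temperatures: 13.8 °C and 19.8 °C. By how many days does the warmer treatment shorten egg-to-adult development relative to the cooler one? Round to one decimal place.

At 13.8 °C: 60 / (13.8 − 3.2) = 60 / 10.6 = 5.660 d.
At 19.8 °C: 60 / (19.8 − 3.2) = 60 / 16.6 = 3.614 d.
Difference = |5.660 − 3.614| = 2.046 ≈ 2.0 days.

2.0 days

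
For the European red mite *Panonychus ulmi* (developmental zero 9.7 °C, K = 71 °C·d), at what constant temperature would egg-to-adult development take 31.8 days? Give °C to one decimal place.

11.9 °C

Required daily accumulation = 71 / 31.8 = 2.233 DD/day.
T = T_base + 2.233 = 9.7 + 2.233 = 11.933 ≈ 11.9 °C.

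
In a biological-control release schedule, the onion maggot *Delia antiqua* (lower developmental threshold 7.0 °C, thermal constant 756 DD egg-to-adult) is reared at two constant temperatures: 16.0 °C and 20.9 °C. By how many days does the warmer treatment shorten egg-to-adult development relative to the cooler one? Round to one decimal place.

At 16.0 °C: 756 / (16.0 − 7.0) = 756 / 9.0 = 84.000 d.
At 20.9 °C: 756 / (20.9 − 7.0) = 756 / 13.9 = 54.388 d.
Difference = |84.000 − 54.388| = 29.612 ≈ 29.6 days.

29.6 days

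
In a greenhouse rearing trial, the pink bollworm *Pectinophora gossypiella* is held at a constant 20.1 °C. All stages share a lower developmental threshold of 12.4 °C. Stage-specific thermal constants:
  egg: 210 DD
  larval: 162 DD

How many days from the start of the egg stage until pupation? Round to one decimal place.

48.3 days

Daily accumulation at 20.1 °C = 20.1 − 12.4 = 7.7 DD/day.
Total K = 210 + 162 = 372 DD.
Total duration = 372 / 7.7 = 48.312 ≈ 48.3 days.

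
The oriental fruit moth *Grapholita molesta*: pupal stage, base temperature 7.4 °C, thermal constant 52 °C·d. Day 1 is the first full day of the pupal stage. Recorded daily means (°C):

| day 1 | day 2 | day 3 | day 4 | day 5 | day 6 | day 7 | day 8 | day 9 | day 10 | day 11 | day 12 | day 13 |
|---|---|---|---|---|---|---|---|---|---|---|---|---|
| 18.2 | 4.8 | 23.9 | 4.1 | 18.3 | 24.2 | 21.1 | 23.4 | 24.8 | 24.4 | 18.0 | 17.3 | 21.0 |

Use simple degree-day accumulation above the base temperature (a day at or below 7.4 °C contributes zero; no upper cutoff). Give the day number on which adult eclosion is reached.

Daily DD above 7.4 °C: 10.8, 0.0, 16.5, 0.0, 10.9, 16.8, 13.7, 16.0, 17.4, 17.0, 10.6, 9.9, 13.6.
Cumulative: 10.8, 10.8, 27.3, 27.3, 38.2, 55.0, 68.7, 84.7, 102.1, 119.1, 129.7, 139.6, 153.2.
The total first reaches 52 DD on day 6.

day 6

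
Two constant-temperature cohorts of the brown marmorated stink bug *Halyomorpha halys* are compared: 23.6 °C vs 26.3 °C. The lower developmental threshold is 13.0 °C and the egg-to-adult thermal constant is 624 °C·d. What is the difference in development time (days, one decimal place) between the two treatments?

12.0 days

At 23.6 °C: 624 / (23.6 − 13.0) = 624 / 10.6 = 58.868 d.
At 26.3 °C: 624 / (26.3 − 13.0) = 624 / 13.3 = 46.917 d.
Difference = |58.868 − 46.917| = 11.951 ≈ 12.0 days.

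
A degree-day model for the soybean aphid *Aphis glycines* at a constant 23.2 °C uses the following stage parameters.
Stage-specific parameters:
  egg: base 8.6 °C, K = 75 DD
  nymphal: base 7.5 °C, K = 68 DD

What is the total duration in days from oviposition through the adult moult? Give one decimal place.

egg: 75 / (23.2 − 8.6) = 75 / 14.6 = 5.137 d.
nymphal: 68 / (23.2 − 7.5) = 68 / 15.7 = 4.331 d.
Sum = 9.468 ≈ 9.5 days.

9.5 days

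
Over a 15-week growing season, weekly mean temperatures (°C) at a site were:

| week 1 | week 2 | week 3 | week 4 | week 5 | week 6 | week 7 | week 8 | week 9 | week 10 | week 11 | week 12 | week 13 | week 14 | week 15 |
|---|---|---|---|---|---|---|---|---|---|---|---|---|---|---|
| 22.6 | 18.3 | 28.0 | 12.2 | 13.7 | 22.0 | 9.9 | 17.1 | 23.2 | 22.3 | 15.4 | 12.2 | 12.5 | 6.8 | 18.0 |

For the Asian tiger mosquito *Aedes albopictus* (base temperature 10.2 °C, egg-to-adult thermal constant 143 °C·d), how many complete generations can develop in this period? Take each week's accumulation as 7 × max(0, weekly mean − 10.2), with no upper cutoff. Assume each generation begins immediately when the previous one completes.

5 generations

Weekly DD (7 × max(0, T̄ − 10.2)): 86.8, 56.7, 124.6, 14.0, 24.5, 82.6, 0.0, 48.3, 91.0, 84.7, 36.4, 14.0, 16.1, 0.0, 54.6.
Season total = 734.3 DD.
Complete generations = ⌊734.3 / 143⌋ = 5.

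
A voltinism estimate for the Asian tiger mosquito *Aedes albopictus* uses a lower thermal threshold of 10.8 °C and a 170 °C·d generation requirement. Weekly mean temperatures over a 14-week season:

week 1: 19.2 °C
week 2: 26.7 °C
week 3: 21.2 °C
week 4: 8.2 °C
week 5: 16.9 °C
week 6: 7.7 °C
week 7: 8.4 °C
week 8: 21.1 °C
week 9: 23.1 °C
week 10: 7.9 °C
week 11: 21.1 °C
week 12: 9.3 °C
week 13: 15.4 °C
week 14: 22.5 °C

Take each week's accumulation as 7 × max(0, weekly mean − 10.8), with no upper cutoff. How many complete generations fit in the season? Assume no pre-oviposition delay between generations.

3 generations

Weekly DD (7 × max(0, T̄ − 10.8)): 58.8, 111.3, 72.8, 0.0, 42.7, 0.0, 0.0, 72.1, 86.1, 0.0, 72.1, 0.0, 32.2, 81.9.
Season total = 630.0 DD.
Complete generations = ⌊630.0 / 170⌋ = 3.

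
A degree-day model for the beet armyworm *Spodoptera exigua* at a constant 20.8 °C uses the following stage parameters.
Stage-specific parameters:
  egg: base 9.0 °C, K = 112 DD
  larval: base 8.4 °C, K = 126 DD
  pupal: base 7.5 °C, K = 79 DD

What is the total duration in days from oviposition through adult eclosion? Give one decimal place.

egg: 112 / (20.8 − 9.0) = 112 / 11.8 = 9.492 d.
larval: 126 / (20.8 − 8.4) = 126 / 12.4 = 10.161 d.
pupal: 79 / (20.8 − 7.5) = 79 / 13.3 = 5.940 d.
Sum = 25.593 ≈ 25.6 days.

25.6 days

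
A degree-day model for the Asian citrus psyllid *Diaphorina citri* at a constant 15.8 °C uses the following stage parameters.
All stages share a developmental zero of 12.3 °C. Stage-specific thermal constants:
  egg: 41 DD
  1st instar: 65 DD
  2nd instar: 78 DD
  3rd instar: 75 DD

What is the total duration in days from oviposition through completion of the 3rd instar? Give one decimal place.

74.0 days

Daily accumulation at 15.8 °C = 15.8 − 12.3 = 3.5 DD/day.
Total K = 41 + 65 + 78 + 75 = 259 DD.
Total duration = 259 / 3.5 = 74.000 ≈ 74.0 days.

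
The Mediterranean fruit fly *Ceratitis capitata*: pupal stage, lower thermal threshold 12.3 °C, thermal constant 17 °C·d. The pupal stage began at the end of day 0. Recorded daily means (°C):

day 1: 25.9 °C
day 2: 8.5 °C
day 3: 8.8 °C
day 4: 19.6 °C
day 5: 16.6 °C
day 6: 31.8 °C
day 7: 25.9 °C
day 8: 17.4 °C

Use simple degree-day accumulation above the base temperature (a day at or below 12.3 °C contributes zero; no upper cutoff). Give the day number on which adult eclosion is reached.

Daily DD above 12.3 °C: 13.6, 0.0, 0.0, 7.3, 4.3, 19.5, 13.6, 5.1.
Cumulative: 13.6, 13.6, 13.6, 20.9, 25.2, 44.7, 58.3, 63.4.
The total first reaches 17 DD on day 4.

day 4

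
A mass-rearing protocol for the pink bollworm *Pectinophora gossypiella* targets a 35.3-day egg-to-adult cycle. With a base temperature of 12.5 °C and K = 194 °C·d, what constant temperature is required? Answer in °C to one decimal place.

18.0 °C

Required daily accumulation = 194 / 35.3 = 5.496 DD/day.
T = T_base + 5.496 = 12.5 + 5.496 = 17.996 ≈ 18.0 °C.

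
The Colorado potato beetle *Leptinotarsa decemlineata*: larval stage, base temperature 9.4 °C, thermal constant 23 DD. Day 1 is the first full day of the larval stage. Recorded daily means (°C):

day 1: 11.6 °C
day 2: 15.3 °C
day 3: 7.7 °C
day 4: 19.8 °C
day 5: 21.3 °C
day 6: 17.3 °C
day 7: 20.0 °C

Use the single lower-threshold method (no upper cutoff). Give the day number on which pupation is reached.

day 5

Daily DD above 9.4 °C: 2.2, 5.9, 0.0, 10.4, 11.9, 7.9, 10.6.
Cumulative: 2.2, 8.1, 8.1, 18.5, 30.4, 38.3, 48.9.
The total first reaches 23 DD on day 5.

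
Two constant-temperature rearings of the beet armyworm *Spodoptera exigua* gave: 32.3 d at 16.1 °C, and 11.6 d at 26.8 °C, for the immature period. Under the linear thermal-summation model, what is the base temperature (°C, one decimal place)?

10.1 °C

Under the model K = D·(T − T_b), so D₁·(T₁ − T_b) = D₂·(T₂ − T_b).
32.3·(16.1 − T_b) = 11.6·(26.8 − T_b)
T_b = (32.3·16.1 − 11.6·26.8) / (32.3 − 11.6) = 209.15 / 20.7 = 10.104 °C ≈ 10.1 °C.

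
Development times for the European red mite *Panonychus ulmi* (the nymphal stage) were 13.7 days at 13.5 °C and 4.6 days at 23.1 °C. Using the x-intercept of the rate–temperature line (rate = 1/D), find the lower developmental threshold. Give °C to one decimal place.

Equal thermal constants: D₁(T₁ − T_b) = D₂(T₂ − T_b).
13.7·(13.5 − T_b) = 4.6·(23.1 − T_b)
T_b = (13.7·13.5 − 4.6·23.1) / (13.7 − 4.6) = 78.69 / 9.1 = 8.647 °C ≈ 8.6 °C.

8.6 °C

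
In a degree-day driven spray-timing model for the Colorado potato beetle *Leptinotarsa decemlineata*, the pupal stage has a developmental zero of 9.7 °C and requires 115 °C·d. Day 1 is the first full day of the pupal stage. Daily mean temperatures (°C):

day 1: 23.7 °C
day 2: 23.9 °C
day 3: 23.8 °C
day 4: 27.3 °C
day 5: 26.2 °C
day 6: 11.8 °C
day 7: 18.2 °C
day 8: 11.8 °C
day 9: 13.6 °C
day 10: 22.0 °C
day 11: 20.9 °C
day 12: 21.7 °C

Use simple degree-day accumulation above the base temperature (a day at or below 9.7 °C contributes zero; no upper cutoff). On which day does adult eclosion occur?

Daily DD above 9.7 °C: 14.0, 14.2, 14.1, 17.6, 16.5, 2.1, 8.5, 2.1, 3.9, 12.3, 11.2, 12.0.
Cumulative: 14.0, 28.2, 42.3, 59.9, 76.4, 78.5, 87.0, 89.1, 93.0, 105.3, 116.5, 128.5.
The total first reaches 115 DD on day 11.

day 11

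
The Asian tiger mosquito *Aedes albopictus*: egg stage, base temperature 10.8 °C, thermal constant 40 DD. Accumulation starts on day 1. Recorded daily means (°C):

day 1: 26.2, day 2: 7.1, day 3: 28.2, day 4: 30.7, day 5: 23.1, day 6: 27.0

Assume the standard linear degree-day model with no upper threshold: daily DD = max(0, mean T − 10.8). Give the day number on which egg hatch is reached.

day 4

Daily DD above 10.8 °C: 15.4, 0.0, 17.4, 19.9, 12.3, 16.2.
Cumulative: 15.4, 15.4, 32.8, 52.7, 65.0, 81.2.
The total first reaches 40 DD on day 4.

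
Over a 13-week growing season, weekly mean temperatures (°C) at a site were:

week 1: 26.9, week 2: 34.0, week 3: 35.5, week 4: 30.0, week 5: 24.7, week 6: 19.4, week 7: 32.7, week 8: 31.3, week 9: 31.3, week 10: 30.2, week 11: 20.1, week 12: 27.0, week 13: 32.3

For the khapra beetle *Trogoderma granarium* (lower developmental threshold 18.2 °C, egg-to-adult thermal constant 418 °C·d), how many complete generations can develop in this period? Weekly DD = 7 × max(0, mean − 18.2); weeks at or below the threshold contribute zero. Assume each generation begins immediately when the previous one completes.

Weekly DD (7 × max(0, T̄ − 18.2)): 60.9, 110.6, 121.1, 82.6, 45.5, 8.4, 101.5, 91.7, 91.7, 84.0, 13.3, 61.6, 98.7.
Season total = 971.6 DD.
Complete generations = ⌊971.6 / 418⌋ = 2.

2 generations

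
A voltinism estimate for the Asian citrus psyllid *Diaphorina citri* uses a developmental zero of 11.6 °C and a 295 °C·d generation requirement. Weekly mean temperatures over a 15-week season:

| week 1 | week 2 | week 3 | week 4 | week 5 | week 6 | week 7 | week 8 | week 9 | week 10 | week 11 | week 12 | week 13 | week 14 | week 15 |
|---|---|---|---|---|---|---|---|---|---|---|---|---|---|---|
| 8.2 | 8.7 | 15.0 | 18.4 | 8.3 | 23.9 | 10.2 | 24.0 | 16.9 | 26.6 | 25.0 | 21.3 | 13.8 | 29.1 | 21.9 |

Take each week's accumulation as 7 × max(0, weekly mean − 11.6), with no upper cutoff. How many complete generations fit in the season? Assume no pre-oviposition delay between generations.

2 generations

Weekly DD (7 × max(0, T̄ − 11.6)): 0.0, 0.0, 23.8, 47.6, 0.0, 86.1, 0.0, 86.8, 37.1, 105.0, 93.8, 67.9, 15.4, 122.5, 72.1.
Season total = 758.1 DD.
Complete generations = ⌊758.1 / 295⌋ = 2.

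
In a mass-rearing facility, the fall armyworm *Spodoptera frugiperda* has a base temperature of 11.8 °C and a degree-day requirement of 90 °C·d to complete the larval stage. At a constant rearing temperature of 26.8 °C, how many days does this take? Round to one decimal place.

6.0 days

Daily accumulation = 26.8 − 11.8 = 15.0 DD/day.
Duration = 90 / 15.0 = 6.000 ≈ 6.0 days.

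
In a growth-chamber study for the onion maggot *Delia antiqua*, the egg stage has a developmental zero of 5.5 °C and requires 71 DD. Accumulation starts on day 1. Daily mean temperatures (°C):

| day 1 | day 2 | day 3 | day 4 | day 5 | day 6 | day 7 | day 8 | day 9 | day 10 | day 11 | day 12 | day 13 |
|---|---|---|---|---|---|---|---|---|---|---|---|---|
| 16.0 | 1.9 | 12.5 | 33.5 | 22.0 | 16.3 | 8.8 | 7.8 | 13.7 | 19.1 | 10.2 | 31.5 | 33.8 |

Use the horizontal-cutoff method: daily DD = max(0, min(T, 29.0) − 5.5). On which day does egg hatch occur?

Daily DD above 5.5 °C (capped at 23.5): 10.5, 0.0, 7.0, 23.5, 16.5, 10.8, 3.3, 2.3, 8.2, 13.6, 4.7, 23.5, 23.5.
Cumulative: 10.5, 10.5, 17.5, 41.0, 57.5, 68.3, 71.6, 73.9, 82.1, 95.7, 100.4, 123.9, 147.4.
The total first reaches 71 DD on day 7.

day 7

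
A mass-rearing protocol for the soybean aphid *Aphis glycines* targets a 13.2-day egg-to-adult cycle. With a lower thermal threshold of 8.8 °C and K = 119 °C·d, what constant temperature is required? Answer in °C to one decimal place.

17.8 °C

Required daily accumulation = 119 / 13.2 = 9.015 DD/day.
T = T_base + 9.015 = 8.8 + 9.015 = 17.815 ≈ 17.8 °C.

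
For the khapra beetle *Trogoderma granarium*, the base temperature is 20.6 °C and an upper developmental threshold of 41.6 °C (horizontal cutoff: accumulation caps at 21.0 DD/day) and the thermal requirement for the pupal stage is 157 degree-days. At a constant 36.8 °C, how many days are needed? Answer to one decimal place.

9.7 days

Daily accumulation = 36.8 − 20.6 = 16.2 DD/day.
Duration = 157 / 16.2 = 9.691 ≈ 9.7 days.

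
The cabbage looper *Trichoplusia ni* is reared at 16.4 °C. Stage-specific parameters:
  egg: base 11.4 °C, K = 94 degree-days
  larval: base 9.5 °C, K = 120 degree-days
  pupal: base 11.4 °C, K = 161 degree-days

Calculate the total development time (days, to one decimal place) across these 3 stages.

egg: 94 / (16.4 − 11.4) = 94 / 5.0 = 18.800 d.
larval: 120 / (16.4 − 9.5) = 120 / 6.9 = 17.391 d.
pupal: 161 / (16.4 − 11.4) = 161 / 5.0 = 32.200 d.
Sum = 68.391 ≈ 68.4 days.

68.4 days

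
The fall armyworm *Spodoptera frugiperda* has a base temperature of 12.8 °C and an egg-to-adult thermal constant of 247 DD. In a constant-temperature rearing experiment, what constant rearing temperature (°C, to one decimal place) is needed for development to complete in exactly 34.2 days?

20.0 °C

Required daily accumulation = 247 / 34.2 = 7.222 DD/day.
T = T_base + 7.222 = 12.8 + 7.222 = 20.022 ≈ 20.0 °C.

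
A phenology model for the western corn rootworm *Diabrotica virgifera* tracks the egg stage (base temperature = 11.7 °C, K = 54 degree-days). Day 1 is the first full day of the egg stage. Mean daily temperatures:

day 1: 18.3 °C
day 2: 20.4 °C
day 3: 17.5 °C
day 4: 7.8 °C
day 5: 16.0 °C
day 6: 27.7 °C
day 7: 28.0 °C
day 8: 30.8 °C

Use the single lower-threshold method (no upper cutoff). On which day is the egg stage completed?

day 7

Daily DD above 11.7 °C: 6.6, 8.7, 5.8, 0.0, 4.3, 16.0, 16.3, 19.1.
Cumulative: 6.6, 15.3, 21.1, 21.1, 25.4, 41.4, 57.7, 76.8.
The total first reaches 54 DD on day 7.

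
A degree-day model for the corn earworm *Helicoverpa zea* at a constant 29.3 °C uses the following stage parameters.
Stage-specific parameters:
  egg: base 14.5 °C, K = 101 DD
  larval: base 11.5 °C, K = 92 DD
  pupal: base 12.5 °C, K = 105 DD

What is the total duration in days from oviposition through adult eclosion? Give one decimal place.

18.2 days

egg: 101 / (29.3 − 14.5) = 101 / 14.8 = 6.824 d.
larval: 92 / (29.3 − 11.5) = 92 / 17.8 = 5.169 d.
pupal: 105 / (29.3 − 12.5) = 105 / 16.8 = 6.250 d.
Sum = 18.243 ≈ 18.2 days.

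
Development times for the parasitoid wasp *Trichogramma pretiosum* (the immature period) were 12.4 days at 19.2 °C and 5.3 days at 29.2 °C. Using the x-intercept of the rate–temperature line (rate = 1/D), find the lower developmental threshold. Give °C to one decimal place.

11.7 °C

Under the model K = D·(T − T_b), so D₁·(T₁ − T_b) = D₂·(T₂ − T_b).
12.4·(19.2 − T_b) = 5.3·(29.2 − T_b)
T_b = (12.4·19.2 − 5.3·29.2) / (12.4 − 5.3) = 83.32 / 7.1 = 11.735 °C ≈ 11.7 °C.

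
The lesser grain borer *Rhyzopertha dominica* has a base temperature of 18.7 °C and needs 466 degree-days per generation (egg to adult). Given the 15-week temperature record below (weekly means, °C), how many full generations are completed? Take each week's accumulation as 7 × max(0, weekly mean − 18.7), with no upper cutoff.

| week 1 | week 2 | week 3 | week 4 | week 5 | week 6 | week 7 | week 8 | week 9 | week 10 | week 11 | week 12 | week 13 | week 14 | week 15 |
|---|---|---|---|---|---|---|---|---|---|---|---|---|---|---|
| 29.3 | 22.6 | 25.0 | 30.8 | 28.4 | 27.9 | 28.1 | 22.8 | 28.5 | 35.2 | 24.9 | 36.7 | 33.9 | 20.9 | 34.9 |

2 generations

Weekly DD (7 × max(0, T̄ − 18.7)): 74.2, 27.3, 44.1, 84.7, 67.9, 64.4, 65.8, 28.7, 68.6, 115.5, 43.4, 126.0, 106.4, 15.4, 113.4.
Season total = 1045.8 DD.
Complete generations = ⌊1045.8 / 466⌋ = 2.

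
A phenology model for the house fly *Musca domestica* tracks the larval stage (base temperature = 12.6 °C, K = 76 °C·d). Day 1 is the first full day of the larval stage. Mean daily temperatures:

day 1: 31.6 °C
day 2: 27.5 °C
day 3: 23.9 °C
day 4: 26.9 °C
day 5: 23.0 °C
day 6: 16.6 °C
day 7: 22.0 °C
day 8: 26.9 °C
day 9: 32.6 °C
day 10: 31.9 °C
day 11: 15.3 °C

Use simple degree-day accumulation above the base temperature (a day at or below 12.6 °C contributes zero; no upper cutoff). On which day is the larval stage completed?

day 7

Daily DD above 12.6 °C: 19.0, 14.9, 11.3, 14.3, 10.4, 4.0, 9.4, 14.3, 20.0, 19.3, 2.7.
Cumulative: 19.0, 33.9, 45.2, 59.5, 69.9, 73.9, 83.3, 97.6, 117.6, 136.9, 139.6.
The total first reaches 76 DD on day 7.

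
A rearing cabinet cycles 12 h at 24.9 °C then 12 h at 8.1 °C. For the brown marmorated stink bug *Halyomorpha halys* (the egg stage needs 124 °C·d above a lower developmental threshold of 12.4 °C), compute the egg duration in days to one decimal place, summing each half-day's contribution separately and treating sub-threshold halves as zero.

Day half: max(0, 24.9 − 12.4) × 0.5 = 12.5 × 0.5 = 6.25 DD.
Night half: max(0, 8.1 − 12.4) × 0.5 = 0.0 × 0.5 = 0.00 DD.
Per 24 h: 6.25 DD/day.
Duration = 124 / 6.25 = 19.840 ≈ 19.8 days.

19.8 days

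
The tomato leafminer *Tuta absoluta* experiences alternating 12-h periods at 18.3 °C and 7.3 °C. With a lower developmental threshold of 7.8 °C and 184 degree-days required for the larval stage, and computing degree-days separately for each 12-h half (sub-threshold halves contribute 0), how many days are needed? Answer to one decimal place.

35.0 days

Day half: max(0, 18.3 − 7.8) × 0.5 = 10.5 × 0.5 = 5.25 DD.
Night half: max(0, 7.3 − 7.8) × 0.5 = 0.0 × 0.5 = 0.00 DD.
Per 24 h: 5.25 DD/day.
Duration = 184 / 5.25 = 35.048 ≈ 35.0 days.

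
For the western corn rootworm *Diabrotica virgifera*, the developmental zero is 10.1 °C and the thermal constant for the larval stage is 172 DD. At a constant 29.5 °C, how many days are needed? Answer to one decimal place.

8.9 days

Daily accumulation = 29.5 − 10.1 = 19.4 DD/day.
Duration = 172 / 19.4 = 8.866 ≈ 8.9 days.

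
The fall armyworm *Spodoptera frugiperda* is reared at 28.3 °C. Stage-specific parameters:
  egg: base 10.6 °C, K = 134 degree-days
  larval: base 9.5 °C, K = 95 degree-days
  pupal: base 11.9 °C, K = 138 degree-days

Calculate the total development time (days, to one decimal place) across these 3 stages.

egg: 134 / (28.3 − 10.6) = 134 / 17.7 = 7.571 d.
larval: 95 / (28.3 − 9.5) = 95 / 18.8 = 5.053 d.
pupal: 138 / (28.3 − 11.9) = 138 / 16.4 = 8.415 d.
Sum = 21.038 ≈ 21.0 days.

21.0 days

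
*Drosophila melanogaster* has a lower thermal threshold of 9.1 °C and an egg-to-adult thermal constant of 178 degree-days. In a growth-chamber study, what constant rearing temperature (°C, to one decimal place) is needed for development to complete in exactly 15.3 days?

Required daily accumulation = 178 / 15.3 = 11.634 DD/day.
T = T_base + 11.634 = 9.1 + 11.634 = 20.734 ≈ 20.7 °C.

20.7 °C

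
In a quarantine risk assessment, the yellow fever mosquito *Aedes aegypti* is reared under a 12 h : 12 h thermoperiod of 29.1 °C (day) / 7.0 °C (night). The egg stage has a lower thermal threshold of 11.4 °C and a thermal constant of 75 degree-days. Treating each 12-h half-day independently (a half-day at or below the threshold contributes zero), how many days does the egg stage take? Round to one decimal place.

8.5 days

Day half: max(0, 29.1 − 11.4) × 0.5 = 17.7 × 0.5 = 8.85 DD.
Night half: max(0, 7.0 − 11.4) × 0.5 = 0.0 × 0.5 = 0.00 DD.
Per 24 h: 8.85 DD/day.
Duration = 75 / 8.85 = 8.475 ≈ 8.5 days.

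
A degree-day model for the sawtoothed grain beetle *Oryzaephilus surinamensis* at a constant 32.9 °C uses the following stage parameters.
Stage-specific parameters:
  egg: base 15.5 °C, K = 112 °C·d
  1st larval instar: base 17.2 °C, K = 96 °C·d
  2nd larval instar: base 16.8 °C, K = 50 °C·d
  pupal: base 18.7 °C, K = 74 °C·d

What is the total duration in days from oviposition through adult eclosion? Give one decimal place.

egg: 112 / (32.9 − 15.5) = 112 / 17.4 = 6.437 d.
1st larval instar: 96 / (32.9 − 17.2) = 96 / 15.7 = 6.115 d.
2nd larval instar: 50 / (32.9 − 16.8) = 50 / 16.1 = 3.106 d.
pupal: 74 / (32.9 − 18.7) = 74 / 14.2 = 5.211 d.
Sum = 20.868 ≈ 20.9 days.

20.9 days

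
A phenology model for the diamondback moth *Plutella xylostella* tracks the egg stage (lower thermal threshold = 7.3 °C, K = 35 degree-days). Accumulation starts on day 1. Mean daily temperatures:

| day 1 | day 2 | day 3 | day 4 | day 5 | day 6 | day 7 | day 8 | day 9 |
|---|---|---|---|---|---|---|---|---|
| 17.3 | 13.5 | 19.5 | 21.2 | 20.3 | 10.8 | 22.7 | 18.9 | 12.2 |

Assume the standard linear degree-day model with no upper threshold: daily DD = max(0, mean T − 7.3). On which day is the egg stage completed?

day 4

Daily DD above 7.3 °C: 10.0, 6.2, 12.2, 13.9, 13.0, 3.5, 15.4, 11.6, 4.9.
Cumulative: 10.0, 16.2, 28.4, 42.3, 55.3, 58.8, 74.2, 85.8, 90.7.
The total first reaches 35 DD on day 4.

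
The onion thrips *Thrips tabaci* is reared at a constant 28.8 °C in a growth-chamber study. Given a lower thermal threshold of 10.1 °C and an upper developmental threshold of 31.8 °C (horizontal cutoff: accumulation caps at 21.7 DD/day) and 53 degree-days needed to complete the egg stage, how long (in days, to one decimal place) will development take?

2.8 days

Daily accumulation = 28.8 − 10.1 = 18.7 DD/day.
Duration = 53 / 18.7 = 2.834 ≈ 2.8 days.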